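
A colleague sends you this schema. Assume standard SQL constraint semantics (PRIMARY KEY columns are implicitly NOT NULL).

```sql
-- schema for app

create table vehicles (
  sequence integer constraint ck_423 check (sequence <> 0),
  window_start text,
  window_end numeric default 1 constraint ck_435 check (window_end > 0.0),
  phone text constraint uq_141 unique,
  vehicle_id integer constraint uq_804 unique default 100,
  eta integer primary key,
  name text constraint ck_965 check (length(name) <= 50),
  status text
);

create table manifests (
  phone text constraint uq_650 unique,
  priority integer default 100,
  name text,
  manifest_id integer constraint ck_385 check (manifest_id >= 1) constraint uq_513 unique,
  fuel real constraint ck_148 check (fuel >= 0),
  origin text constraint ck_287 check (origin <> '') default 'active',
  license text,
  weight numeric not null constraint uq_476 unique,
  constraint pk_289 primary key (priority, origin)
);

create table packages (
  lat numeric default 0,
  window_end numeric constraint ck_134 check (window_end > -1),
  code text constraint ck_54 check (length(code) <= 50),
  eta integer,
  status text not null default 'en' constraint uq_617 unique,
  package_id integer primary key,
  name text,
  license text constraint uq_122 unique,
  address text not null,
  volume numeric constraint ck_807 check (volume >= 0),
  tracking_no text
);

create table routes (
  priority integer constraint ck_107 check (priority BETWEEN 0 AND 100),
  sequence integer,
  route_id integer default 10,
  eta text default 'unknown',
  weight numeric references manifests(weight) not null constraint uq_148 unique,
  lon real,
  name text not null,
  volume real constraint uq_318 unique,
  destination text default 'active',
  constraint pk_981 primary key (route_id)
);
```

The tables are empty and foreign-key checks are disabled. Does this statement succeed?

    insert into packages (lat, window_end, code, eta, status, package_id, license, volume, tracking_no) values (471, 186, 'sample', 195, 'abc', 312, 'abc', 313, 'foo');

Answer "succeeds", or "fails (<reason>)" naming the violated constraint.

address is omitted from the column list and has no DEFAULT, so it would receive NULL.
But address is declared NOT NULL.

fails (NOT NULL on address)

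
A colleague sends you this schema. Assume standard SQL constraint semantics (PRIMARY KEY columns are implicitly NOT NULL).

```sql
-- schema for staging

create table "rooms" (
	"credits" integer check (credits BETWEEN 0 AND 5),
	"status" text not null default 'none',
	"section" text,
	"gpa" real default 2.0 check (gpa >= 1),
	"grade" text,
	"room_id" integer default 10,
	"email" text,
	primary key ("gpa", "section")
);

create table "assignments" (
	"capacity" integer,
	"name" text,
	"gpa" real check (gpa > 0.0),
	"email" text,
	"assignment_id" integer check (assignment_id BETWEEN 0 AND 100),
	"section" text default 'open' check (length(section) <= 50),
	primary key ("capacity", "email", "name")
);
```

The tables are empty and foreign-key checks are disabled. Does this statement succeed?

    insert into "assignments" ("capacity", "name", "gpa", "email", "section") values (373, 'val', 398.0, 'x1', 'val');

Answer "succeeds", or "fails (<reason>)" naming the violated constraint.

NOT NULL columns: capacity is supplied; email is supplied; name is supplied.
CHECK constraints: 398.0 satisfies (gpa > 0.0); 'val' satisfies (length(section) <= 50).
No constraint is violated.

succeeds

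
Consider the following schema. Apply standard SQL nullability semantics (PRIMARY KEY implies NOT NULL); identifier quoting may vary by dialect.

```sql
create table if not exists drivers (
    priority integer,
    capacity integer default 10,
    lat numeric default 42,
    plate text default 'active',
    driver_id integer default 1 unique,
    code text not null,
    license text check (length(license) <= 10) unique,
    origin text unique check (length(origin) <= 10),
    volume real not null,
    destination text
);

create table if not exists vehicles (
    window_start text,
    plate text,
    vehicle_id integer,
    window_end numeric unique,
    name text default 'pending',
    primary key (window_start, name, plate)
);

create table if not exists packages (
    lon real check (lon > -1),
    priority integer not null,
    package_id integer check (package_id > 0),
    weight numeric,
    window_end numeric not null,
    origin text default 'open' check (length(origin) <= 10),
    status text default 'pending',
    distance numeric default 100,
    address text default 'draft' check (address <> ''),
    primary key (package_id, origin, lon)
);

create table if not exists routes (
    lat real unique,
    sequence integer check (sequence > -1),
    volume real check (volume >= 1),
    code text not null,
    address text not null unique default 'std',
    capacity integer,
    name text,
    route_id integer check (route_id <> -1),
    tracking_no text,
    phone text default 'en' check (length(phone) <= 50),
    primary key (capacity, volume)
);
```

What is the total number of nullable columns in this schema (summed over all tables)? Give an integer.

drivers: 8 nullable (priority, capacity, lat, plate, driver_id, license, origin, destination — PK none and explicit NOT NULL columns excluded).
vehicles: 2 nullable (vehicle_id, window_end — PK (window_start, name, plate) and explicit NOT NULL columns excluded).
packages: 4 nullable (weight, status, distance, address — PK (package_id, origin, lon) and explicit NOT NULL columns excluded).
routes: 6 nullable (lat, sequence, name, route_id, tracking_no, phone — PK (capacity, volume) and explicit NOT NULL columns excluded).
Total: 8 + 2 + 4 + 6 = 20.

20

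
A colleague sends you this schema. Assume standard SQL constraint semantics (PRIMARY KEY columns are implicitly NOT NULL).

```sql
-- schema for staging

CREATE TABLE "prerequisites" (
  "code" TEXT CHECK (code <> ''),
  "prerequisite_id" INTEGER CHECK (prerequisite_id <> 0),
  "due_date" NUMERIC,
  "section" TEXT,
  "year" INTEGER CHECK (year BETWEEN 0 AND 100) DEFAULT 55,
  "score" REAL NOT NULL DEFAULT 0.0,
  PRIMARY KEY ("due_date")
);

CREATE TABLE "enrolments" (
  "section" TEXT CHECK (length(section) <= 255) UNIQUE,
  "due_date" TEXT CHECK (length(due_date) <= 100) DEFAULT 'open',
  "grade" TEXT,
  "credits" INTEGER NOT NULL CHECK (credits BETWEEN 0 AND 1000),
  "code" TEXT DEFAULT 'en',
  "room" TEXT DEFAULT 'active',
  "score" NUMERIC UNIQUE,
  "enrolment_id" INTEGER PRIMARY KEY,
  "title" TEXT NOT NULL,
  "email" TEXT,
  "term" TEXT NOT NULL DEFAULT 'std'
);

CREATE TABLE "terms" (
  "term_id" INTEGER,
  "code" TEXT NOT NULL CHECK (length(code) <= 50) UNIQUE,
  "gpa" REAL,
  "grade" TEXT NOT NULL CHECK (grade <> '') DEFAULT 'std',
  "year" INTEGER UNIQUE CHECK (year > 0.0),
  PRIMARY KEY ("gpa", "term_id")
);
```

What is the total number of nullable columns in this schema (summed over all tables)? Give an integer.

12

prerequisites: 4 nullable (code, prerequisite_id, section, year — PK (due_date) and explicit NOT NULL columns excluded).
enrolments: 7 nullable (section, due_date, grade, code, room, score, email — PK (enrolment_id) and explicit NOT NULL columns excluded).
terms: 1 nullable (year — PK (gpa, term_id) and explicit NOT NULL columns excluded).
Total: 4 + 7 + 1 = 12.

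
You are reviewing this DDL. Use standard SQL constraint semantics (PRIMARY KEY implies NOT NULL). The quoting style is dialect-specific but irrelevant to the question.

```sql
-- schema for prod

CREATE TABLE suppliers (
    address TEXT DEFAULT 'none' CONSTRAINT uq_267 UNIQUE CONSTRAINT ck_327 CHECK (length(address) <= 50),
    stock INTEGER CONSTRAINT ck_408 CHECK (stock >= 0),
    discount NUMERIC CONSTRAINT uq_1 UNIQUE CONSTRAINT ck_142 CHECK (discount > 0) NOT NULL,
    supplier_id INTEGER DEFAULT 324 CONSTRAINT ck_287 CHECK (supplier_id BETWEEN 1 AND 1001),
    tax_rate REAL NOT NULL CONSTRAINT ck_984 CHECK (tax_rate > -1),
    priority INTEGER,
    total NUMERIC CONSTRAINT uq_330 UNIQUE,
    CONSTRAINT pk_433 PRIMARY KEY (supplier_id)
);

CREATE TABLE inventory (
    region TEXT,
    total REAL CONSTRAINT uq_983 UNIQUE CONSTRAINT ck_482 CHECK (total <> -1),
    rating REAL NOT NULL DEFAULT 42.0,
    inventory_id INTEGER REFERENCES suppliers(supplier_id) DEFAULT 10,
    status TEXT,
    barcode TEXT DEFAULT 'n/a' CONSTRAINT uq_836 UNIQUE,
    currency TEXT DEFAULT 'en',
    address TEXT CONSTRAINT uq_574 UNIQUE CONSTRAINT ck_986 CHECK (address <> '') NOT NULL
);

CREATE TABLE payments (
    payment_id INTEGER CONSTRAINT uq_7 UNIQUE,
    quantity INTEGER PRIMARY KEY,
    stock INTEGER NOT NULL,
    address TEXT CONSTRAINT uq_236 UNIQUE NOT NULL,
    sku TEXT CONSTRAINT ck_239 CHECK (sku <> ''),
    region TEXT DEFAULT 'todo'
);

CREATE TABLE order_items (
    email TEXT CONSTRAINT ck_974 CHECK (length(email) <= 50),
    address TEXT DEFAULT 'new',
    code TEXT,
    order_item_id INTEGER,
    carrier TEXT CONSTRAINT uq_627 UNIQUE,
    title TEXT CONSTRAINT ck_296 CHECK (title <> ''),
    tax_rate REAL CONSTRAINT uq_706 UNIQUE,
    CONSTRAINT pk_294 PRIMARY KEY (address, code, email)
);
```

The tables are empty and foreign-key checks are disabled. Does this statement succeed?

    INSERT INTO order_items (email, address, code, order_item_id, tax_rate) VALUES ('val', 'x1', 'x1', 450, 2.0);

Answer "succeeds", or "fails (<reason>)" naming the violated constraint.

NOT NULL columns: address is supplied; code is supplied; email is supplied.
CHECK constraints: 'val' satisfies (length(email) <= 50).
No constraint is violated.

succeeds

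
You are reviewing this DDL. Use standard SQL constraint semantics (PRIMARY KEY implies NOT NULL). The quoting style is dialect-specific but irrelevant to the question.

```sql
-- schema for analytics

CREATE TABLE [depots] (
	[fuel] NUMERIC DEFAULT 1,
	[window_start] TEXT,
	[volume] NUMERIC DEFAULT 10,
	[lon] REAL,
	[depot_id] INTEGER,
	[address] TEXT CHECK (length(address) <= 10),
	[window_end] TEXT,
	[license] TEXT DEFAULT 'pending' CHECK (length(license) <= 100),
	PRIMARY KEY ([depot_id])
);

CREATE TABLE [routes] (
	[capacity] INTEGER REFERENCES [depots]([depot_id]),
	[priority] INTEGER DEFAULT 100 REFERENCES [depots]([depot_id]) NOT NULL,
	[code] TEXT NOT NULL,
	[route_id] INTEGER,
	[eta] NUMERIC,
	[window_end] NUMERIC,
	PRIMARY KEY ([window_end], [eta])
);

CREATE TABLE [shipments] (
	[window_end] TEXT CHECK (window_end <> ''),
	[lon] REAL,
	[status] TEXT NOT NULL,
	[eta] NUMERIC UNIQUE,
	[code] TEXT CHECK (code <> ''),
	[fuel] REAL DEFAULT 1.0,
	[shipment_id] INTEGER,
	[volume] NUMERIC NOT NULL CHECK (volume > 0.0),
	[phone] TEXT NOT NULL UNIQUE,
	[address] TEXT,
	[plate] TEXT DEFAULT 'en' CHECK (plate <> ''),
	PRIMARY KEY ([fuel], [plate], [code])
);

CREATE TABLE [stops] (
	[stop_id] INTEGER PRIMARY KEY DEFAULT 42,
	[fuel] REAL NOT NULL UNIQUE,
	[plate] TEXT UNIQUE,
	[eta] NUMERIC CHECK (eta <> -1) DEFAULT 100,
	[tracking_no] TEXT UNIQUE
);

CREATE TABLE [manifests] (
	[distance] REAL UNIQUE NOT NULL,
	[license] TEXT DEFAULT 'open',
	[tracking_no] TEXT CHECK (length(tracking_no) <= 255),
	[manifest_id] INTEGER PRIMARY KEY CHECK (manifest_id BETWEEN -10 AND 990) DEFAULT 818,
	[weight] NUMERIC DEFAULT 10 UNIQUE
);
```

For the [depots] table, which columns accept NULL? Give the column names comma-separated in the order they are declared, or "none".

fuel, window_start, volume, lon, address, window_end, license

- fuel: DEFAULT only fills an omitted column; an explicit NULL is still allowed → nullable.
- window_start: no NOT NULL constraint applies → nullable.
- volume: DEFAULT only fills an omitted column; an explicit NULL is still allowed → nullable.
- lon: no NOT NULL constraint applies → nullable.
- depot_id: part of the PRIMARY KEY, which implies NOT NULL → not nullable.
- address: CHECK does not forbid NULL (a CHECK constraint passes when its expression is NULL) → nullable.
- window_end: no NOT NULL constraint applies → nullable.
- license: CHECK does not forbid NULL (a CHECK constraint passes when its expression is NULL) → nullable.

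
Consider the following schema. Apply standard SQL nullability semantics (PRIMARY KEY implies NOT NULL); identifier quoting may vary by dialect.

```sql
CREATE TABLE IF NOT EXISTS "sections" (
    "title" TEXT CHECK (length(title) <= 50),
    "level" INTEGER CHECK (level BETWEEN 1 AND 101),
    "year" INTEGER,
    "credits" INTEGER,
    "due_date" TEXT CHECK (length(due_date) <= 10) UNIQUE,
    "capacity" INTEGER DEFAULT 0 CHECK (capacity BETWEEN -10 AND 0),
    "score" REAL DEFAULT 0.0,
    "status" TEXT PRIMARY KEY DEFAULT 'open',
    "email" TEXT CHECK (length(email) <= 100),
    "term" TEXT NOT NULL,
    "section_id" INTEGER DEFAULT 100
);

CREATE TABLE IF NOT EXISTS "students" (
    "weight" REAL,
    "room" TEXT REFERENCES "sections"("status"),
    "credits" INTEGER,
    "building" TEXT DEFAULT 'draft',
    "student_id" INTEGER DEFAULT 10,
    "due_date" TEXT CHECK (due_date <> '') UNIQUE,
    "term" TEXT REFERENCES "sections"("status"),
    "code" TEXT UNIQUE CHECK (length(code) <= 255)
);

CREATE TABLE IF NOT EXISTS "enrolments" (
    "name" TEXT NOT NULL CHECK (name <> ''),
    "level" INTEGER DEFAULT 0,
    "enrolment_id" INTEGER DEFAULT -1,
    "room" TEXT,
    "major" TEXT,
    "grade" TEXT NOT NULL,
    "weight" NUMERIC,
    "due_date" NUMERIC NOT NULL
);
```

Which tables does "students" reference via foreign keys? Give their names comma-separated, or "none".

- room REFERENCES sections(status).
- term REFERENCES sections(status).

sections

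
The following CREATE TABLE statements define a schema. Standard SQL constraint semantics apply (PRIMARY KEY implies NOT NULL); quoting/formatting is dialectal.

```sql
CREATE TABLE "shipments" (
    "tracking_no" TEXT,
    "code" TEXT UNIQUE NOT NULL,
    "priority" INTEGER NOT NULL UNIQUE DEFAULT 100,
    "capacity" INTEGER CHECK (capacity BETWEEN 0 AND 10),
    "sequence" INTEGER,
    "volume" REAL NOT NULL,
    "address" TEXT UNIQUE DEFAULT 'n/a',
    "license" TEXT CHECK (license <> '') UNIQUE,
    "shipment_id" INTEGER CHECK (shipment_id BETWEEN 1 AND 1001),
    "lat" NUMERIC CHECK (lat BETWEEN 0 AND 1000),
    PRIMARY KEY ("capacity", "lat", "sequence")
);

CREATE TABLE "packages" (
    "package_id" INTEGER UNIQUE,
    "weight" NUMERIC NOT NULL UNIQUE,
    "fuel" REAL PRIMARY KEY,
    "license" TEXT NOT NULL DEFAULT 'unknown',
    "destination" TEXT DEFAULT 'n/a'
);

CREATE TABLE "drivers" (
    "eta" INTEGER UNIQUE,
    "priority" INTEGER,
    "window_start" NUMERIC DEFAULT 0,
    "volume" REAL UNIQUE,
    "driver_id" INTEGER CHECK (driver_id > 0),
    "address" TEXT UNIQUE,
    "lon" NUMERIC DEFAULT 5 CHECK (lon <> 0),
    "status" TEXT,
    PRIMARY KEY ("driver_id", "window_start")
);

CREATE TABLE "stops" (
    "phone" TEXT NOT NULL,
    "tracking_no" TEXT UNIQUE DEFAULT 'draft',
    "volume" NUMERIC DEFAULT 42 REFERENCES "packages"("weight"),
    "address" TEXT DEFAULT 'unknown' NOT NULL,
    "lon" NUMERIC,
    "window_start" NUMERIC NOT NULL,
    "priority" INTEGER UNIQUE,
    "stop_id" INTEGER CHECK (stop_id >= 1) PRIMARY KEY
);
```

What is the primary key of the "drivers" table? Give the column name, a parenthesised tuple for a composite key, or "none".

A table-level PRIMARY KEY clause names 2 columns: driver_id, window_start.
This is a composite key — the combination is unique, not each column individually.

(driver_id, window_start)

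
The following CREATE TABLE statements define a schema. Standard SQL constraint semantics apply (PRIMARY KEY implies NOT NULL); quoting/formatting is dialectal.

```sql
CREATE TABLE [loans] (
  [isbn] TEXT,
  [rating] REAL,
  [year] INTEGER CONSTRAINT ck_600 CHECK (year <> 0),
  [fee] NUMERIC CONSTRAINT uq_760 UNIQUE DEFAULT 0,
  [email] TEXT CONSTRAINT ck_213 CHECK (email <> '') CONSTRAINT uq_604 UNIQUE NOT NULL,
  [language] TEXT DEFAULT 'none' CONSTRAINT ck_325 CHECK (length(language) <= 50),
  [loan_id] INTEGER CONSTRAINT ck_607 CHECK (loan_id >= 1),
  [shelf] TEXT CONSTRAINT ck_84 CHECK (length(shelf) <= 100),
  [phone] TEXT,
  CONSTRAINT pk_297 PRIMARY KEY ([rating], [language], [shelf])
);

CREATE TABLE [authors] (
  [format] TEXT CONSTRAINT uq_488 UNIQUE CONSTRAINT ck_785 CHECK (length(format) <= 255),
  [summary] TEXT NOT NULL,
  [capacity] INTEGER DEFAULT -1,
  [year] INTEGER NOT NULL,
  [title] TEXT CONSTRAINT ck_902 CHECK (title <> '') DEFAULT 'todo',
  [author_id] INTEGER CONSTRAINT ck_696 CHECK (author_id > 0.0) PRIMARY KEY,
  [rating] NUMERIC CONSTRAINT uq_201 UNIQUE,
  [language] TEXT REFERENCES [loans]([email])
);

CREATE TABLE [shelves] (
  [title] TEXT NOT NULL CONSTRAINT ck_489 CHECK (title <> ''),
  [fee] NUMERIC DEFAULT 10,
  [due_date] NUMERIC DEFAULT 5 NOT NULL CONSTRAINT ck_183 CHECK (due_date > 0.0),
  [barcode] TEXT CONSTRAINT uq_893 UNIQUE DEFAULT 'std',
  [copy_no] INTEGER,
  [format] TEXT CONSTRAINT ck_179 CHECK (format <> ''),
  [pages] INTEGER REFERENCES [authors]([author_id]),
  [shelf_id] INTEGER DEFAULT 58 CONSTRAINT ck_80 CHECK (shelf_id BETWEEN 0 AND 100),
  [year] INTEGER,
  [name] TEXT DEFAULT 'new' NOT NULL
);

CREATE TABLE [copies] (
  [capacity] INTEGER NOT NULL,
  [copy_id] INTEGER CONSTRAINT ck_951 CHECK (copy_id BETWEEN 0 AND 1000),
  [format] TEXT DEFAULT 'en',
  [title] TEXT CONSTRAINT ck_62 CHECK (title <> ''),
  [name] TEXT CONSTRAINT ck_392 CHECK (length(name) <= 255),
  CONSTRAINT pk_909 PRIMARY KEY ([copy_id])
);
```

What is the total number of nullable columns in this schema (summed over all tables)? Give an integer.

loans: 5 nullable (isbn, year, fee, loan_id, phone — PK (rating, language, shelf) and explicit NOT NULL columns excluded).
authors: 5 nullable (format, capacity, title, rating, language — PK (author_id) and explicit NOT NULL columns excluded).
shelves: 7 nullable (fee, barcode, copy_no, format, pages, shelf_id, year — PK none and explicit NOT NULL columns excluded).
copies: 3 nullable (format, title, name — PK (copy_id) and explicit NOT NULL columns excluded).
Total: 5 + 5 + 7 + 3 = 20.

20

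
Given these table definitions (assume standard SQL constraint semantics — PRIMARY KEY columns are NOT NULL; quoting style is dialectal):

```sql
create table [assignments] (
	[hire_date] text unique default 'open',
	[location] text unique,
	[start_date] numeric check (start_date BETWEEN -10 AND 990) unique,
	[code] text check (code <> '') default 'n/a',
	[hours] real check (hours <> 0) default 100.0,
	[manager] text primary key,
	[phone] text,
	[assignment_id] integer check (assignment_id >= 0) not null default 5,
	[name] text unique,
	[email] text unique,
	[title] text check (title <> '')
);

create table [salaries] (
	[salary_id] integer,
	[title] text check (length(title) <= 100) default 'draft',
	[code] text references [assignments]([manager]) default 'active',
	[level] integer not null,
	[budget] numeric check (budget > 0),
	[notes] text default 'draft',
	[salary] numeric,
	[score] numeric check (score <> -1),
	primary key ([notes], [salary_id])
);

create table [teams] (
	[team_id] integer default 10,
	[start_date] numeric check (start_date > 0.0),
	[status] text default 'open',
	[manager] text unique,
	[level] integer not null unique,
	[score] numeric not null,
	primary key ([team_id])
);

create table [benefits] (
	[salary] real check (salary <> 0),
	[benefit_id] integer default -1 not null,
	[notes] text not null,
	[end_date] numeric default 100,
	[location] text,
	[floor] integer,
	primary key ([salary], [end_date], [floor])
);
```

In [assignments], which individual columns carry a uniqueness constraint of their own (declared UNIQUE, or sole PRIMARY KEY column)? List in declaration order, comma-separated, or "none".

- hire_date: declared UNIQUE → unique.
- location: declared UNIQUE → unique.
- start_date: declared UNIQUE → unique.
- code: no UNIQUE or single-column PK constraint.
- hours: no UNIQUE or single-column PK constraint.
- manager: single-column PRIMARY KEY → unique.
- phone: no UNIQUE or single-column PK constraint.
- assignment_id: no UNIQUE or single-column PK constraint.
- name: declared UNIQUE → unique.
- email: declared UNIQUE → unique.
- title: no UNIQUE or single-column PK constraint.

hire_date, location, start_date, manager, name, email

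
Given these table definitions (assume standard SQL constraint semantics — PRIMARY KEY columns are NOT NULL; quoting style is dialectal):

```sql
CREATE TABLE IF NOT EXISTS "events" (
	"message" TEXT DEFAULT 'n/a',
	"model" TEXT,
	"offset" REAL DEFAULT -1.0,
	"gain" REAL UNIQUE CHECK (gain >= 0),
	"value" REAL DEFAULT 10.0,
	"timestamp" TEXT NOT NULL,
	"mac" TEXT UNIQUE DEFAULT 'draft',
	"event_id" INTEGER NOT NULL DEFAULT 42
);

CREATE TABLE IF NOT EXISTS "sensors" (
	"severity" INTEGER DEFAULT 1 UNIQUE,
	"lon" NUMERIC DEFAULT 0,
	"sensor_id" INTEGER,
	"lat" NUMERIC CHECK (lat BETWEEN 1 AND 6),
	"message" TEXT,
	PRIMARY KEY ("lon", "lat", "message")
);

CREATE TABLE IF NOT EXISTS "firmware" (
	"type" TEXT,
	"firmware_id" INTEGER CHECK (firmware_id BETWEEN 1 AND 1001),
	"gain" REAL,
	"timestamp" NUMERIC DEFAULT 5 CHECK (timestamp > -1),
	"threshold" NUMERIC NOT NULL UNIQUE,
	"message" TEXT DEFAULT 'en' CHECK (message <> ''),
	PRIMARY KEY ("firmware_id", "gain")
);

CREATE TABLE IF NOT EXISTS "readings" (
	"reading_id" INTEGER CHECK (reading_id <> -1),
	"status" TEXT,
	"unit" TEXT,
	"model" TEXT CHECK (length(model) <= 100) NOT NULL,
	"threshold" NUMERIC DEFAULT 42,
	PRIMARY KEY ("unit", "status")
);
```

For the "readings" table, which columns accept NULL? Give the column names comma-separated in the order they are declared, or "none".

reading_id, threshold

- reading_id: CHECK does not forbid NULL (a CHECK constraint passes when its expression is NULL) → nullable.
- status: part of the PRIMARY KEY, which implies NOT NULL → not nullable.
- unit: part of the PRIMARY KEY, which implies NOT NULL → not nullable.
- model: declared NOT NULL → not nullable.
- threshold: DEFAULT only fills an omitted column; an explicit NULL is still allowed → nullable.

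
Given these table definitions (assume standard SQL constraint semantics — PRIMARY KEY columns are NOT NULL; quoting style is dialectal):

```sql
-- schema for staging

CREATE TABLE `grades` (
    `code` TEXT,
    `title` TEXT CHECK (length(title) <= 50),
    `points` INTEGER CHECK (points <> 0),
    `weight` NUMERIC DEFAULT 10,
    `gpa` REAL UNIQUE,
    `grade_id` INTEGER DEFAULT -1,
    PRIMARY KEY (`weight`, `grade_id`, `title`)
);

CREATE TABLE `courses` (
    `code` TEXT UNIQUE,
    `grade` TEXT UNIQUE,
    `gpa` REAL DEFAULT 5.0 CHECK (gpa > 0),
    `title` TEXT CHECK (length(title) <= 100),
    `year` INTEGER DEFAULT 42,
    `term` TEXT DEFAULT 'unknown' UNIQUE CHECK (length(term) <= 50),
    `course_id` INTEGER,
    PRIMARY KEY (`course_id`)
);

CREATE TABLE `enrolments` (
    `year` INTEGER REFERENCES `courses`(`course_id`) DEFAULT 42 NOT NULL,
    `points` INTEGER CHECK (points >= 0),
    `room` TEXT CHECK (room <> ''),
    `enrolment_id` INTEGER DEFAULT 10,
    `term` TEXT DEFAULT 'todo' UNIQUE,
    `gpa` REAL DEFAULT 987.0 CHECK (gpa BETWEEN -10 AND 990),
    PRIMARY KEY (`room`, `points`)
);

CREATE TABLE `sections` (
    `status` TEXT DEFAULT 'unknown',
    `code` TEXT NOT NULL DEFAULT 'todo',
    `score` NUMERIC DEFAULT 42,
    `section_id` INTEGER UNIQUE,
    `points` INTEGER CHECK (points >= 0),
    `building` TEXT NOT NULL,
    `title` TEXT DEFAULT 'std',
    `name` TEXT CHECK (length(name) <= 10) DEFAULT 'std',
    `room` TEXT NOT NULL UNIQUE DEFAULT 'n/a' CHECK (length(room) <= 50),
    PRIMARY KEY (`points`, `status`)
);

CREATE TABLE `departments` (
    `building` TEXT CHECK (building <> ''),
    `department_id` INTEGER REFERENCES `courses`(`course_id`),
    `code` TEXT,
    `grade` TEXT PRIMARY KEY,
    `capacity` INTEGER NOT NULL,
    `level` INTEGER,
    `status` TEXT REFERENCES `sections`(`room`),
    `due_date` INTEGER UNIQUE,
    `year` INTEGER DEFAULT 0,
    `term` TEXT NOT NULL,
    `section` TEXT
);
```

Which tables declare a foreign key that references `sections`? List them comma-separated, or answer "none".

- departments.status references sections(room).

departments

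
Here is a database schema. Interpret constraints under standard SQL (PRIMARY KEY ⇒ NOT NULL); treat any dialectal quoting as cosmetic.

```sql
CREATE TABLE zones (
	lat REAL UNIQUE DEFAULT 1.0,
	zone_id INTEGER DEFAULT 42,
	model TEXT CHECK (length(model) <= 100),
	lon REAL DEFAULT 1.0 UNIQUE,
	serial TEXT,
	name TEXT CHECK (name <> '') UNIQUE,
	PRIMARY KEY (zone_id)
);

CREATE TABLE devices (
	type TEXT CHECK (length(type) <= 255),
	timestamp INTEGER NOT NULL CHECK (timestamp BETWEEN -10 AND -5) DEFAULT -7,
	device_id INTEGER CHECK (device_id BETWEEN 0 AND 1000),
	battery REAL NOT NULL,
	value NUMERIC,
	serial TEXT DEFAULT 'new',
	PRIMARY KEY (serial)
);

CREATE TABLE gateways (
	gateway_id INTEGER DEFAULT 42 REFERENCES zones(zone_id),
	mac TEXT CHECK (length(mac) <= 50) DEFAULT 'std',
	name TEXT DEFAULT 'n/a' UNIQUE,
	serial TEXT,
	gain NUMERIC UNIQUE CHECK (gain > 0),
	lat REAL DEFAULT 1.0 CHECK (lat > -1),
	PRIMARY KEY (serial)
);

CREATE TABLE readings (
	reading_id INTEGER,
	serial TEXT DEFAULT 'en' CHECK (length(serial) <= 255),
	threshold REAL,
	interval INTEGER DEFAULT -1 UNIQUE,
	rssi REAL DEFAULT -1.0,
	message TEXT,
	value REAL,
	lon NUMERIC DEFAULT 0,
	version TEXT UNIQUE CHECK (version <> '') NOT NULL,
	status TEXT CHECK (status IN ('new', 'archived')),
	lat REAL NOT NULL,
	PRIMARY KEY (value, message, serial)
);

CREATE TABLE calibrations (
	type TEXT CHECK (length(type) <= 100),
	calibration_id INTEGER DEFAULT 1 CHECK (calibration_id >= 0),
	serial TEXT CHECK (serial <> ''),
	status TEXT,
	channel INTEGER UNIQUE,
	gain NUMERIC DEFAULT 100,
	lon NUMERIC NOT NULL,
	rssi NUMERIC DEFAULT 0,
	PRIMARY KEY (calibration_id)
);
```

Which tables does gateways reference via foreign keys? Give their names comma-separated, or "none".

zones

- gateway_id REFERENCES zones(zone_id).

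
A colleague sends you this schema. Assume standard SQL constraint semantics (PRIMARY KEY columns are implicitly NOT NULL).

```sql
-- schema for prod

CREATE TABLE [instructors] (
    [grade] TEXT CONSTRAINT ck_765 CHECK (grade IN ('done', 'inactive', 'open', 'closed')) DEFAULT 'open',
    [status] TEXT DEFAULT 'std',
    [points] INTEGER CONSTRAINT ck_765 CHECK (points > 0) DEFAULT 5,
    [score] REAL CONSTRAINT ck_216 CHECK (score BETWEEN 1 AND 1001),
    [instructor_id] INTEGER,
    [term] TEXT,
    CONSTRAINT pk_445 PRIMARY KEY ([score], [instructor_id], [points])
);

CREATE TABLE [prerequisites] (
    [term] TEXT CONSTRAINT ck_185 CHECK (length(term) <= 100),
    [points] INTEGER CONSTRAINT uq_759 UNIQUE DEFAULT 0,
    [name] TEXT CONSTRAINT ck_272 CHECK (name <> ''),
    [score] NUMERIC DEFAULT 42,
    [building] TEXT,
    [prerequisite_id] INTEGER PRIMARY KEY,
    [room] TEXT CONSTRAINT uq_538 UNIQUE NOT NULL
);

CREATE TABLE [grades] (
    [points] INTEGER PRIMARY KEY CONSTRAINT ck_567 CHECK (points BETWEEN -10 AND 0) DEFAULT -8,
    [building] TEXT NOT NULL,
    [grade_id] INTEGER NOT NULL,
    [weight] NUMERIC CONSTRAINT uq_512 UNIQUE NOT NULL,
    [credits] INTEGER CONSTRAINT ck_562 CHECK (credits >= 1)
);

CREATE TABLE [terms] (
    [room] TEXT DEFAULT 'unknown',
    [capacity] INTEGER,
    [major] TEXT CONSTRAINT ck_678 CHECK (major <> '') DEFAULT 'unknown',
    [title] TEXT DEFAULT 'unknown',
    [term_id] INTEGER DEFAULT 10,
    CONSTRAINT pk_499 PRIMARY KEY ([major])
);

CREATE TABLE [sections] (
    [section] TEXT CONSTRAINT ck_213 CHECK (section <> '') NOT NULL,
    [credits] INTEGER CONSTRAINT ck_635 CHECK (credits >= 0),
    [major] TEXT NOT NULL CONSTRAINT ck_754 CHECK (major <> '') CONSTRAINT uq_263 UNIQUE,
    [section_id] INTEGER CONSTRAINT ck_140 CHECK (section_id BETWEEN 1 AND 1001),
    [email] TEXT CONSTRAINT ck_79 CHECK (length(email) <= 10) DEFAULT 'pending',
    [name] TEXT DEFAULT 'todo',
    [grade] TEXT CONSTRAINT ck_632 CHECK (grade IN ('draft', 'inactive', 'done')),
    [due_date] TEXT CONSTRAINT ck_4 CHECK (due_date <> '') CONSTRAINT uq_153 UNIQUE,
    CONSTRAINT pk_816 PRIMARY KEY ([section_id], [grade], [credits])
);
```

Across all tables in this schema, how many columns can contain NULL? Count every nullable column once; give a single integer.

16

instructors: 3 nullable (grade, status, term — PK (score, instructor_id, points) and explicit NOT NULL columns excluded).
prerequisites: 5 nullable (term, points, name, score, building — PK (prerequisite_id) and explicit NOT NULL columns excluded).
grades: 1 nullable (credits — PK (points) and explicit NOT NULL columns excluded).
terms: 4 nullable (room, capacity, title, term_id — PK (major) and explicit NOT NULL columns excluded).
sections: 3 nullable (email, name, due_date — PK (section_id, grade, credits) and explicit NOT NULL columns excluded).
Total: 3 + 5 + 1 + 4 + 3 = 16.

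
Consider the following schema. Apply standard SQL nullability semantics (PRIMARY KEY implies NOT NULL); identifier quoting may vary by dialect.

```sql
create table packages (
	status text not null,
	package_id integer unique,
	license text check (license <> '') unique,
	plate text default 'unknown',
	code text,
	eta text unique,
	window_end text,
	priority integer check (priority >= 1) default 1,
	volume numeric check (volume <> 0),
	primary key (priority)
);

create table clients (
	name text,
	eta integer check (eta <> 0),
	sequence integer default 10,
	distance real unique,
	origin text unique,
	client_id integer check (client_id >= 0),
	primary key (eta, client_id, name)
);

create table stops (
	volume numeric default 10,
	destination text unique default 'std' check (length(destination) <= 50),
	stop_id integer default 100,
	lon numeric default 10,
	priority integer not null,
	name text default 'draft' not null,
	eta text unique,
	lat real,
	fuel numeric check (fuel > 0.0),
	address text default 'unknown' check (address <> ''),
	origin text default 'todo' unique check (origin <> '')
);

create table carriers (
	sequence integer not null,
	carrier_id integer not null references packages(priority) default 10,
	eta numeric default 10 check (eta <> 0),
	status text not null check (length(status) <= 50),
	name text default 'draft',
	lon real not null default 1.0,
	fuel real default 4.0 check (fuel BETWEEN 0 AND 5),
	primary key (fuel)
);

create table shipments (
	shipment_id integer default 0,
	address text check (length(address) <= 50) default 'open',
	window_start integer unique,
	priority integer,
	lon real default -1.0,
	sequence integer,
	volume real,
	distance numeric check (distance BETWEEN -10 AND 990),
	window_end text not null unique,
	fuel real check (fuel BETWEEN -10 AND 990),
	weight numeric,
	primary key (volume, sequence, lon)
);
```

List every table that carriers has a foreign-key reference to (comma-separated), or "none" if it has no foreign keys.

packages

- carrier_id REFERENCES packages(priority).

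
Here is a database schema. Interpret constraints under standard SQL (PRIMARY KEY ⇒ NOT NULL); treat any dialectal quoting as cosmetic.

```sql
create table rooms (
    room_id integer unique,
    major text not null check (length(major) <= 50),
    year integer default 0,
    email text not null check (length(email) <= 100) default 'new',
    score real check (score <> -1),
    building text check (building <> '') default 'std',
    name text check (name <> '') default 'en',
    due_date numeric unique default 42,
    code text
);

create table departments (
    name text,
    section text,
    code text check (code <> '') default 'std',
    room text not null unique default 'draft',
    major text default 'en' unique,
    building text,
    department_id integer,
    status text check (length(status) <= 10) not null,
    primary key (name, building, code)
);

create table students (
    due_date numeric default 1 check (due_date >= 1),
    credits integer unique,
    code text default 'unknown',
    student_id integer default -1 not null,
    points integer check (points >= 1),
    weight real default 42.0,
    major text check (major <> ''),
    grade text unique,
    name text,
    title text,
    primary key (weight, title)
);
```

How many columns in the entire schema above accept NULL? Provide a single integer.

17

rooms: 7 nullable (room_id, year, score, building, name, due_date, code — PK none and explicit NOT NULL columns excluded).
departments: 3 nullable (section, major, department_id — PK (name, building, code) and explicit NOT NULL columns excluded).
students: 7 nullable (due_date, credits, code, points, major, grade, name — PK (weight, title) and explicit NOT NULL columns excluded).
Total: 7 + 3 + 7 = 17.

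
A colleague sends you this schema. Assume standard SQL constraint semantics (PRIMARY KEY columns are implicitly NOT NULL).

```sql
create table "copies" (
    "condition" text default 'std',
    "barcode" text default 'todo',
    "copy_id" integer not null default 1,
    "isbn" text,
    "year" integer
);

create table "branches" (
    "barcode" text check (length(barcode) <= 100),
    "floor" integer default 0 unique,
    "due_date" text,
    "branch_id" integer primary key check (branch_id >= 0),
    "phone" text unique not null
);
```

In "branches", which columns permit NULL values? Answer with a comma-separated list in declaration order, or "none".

barcode, floor, due_date

- barcode: CHECK does not forbid NULL (a CHECK constraint passes when its expression is NULL) → nullable.
- floor: UNIQUE does not imply NOT NULL → nullable.
- due_date: no NOT NULL constraint applies → nullable.
- branch_id: part of the PRIMARY KEY, which implies NOT NULL → not nullable.
- phone: declared NOT NULL → not nullable.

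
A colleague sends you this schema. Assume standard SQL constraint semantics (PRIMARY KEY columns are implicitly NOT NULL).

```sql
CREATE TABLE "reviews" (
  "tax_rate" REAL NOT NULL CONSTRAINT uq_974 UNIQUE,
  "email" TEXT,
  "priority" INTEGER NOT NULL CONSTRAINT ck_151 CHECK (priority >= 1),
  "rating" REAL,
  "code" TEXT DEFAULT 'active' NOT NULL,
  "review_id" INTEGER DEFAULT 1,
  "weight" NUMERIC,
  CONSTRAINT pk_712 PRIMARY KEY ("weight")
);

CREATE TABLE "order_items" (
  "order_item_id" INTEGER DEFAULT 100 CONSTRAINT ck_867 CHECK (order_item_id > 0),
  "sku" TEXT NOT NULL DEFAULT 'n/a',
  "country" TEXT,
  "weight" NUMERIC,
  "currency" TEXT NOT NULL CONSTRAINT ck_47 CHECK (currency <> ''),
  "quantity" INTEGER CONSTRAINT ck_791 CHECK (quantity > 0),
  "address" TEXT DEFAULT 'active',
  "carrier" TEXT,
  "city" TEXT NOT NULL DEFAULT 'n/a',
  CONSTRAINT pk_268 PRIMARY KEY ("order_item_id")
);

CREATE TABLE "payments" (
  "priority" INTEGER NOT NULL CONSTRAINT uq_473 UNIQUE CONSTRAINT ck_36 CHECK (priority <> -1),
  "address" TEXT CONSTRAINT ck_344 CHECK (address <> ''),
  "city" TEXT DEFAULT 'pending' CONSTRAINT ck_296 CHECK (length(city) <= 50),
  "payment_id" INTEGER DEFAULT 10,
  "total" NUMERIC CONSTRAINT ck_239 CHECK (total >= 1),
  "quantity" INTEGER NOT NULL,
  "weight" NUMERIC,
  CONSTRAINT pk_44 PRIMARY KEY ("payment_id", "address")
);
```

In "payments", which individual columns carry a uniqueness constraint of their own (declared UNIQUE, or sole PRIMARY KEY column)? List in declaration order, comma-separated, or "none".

- priority: declared UNIQUE → unique.
- address: part of a composite PRIMARY KEY — only the tuple is unique, not this column on its own.
- city: no UNIQUE or single-column PK constraint.
- payment_id: part of a composite PRIMARY KEY — only the tuple is unique, not this column on its own.
- total: no UNIQUE or single-column PK constraint.
- quantity: no UNIQUE or single-column PK constraint.
- weight: no UNIQUE or single-column PK constraint.

priority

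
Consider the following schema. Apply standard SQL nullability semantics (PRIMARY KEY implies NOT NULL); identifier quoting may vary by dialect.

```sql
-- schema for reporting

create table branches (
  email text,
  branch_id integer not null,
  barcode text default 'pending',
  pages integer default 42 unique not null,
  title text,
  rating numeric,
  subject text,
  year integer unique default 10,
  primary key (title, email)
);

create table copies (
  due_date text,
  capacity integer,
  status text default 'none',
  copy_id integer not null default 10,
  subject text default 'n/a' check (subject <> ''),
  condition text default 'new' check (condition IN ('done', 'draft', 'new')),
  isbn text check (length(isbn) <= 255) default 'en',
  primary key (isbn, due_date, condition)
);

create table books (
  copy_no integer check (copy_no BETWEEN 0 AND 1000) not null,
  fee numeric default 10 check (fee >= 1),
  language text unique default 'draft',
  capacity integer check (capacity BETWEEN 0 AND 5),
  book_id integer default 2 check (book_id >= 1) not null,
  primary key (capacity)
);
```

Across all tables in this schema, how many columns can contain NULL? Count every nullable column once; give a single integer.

branches: 4 nullable (barcode, rating, subject, year — PK (title, email) and explicit NOT NULL columns excluded).
copies: 3 nullable (capacity, status, subject — PK (isbn, due_date, condition) and explicit NOT NULL columns excluded).
books: 2 nullable (fee, language — PK (capacity) and explicit NOT NULL columns excluded).
Total: 4 + 3 + 2 = 9.

9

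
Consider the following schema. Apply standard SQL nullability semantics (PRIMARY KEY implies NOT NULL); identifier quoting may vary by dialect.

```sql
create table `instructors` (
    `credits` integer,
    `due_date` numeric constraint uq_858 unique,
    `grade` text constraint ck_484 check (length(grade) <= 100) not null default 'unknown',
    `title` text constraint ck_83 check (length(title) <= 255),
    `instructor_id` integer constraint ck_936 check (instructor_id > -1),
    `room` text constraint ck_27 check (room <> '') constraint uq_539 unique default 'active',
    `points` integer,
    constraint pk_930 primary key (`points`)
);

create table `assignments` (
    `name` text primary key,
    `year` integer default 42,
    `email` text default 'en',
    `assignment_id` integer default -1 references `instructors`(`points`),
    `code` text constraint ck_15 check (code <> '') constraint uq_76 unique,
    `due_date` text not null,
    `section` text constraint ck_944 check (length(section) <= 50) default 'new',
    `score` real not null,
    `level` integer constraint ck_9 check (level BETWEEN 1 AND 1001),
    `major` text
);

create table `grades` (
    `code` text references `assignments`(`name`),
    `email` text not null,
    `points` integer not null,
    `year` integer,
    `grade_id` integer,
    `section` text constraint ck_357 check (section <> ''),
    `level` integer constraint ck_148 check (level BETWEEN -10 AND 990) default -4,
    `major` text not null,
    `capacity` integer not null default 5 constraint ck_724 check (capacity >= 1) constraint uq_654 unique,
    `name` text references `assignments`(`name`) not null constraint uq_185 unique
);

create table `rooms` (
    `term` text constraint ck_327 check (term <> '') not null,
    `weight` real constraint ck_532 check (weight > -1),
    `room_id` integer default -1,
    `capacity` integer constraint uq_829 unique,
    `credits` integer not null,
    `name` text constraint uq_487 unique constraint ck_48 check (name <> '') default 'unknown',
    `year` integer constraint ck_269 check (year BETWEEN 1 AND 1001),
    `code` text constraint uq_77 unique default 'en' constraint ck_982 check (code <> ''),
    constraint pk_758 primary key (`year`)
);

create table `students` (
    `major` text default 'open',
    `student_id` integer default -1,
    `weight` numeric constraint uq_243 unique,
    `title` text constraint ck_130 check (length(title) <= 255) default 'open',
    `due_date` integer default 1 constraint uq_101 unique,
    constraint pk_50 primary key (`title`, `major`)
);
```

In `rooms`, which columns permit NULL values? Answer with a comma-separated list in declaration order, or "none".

- term: declared NOT NULL → not nullable.
- weight: CHECK does not forbid NULL (a CHECK constraint passes when its expression is NULL) → nullable.
- room_id: DEFAULT only fills an omitted column; an explicit NULL is still allowed → nullable.
- capacity: UNIQUE does not imply NOT NULL → nullable.
- credits: declared NOT NULL → not nullable.
- name: CHECK does not forbid NULL (a CHECK constraint passes when its expression is NULL) → nullable.
- year: part of the PRIMARY KEY, which implies NOT NULL → not nullable.
- code: CHECK does not forbid NULL (a CHECK constraint passes when its expression is NULL) → nullable.

weight, room_id, capacity, name, code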